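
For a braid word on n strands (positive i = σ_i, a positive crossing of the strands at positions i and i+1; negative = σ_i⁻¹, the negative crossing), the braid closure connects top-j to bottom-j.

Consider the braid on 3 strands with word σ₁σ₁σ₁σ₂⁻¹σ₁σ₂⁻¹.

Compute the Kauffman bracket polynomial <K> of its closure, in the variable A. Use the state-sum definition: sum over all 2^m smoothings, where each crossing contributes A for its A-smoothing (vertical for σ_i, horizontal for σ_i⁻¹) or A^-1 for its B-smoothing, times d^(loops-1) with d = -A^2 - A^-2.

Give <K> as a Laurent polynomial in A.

Braid: s1 s1 s1 s2^-1 s1 s2^-1 on 3 strands, 6 crossings.
Writhe w = (#positive) - (#negative) = 4 - 2 = 2.
Enumerate smoothing states for the bracket polynomial. There are 2^6 = 64 states.
Smooth each crossing (0=||, 1=⌣⌢); contribution A^(Σ sign_k(1-2s_k)) * d^(L-1).
Tabulate the states by total A-exponent and number of loops L (A-exp: L × count):
  A^6: L=3 ×1
  A^4: L=2 ×6
  A^2: L=1 ×11, L=3 ×4
  A^0: L=2 ×19, L=4 ×1
  A^-2: L=3 ×15
  A^-4: L=4 ×6
  A^-6: L=5 ×1
Each group contributes A^e * Σ count * d^(L-1):
Powers of d = -A^2 - A^-2: d^2 = A^4 + 2 + A^-4; d^3 = -A^6 - 3*A^2 - 3*A^-2 - A^-6; d^4 = A^8 + 4*A^4 + 6 + 4*A^-4 + A^-8.
  A^6 * (d^2) = A^10 + 2*A^6 + A^2
  A^4 * (6*d) = -6*A^6 - 6*A^2
  A^2 * (11 + 4*d^2) = 4*A^6 + 19*A^2 + 4*A^-2
  A^0 * (19*d + d^3) = -A^6 - 22*A^2 - 22*A^-2 - A^-6
  A^-2 * (15*d^2) = 15*A^2 + 30*A^-2 + 15*A^-6
  A^-4 * (6*d^3) = -6*A^2 - 18*A^-2 - 18*A^-6 - 6*A^-10
  A^-6 * (d^4) = A^2 + 4*A^-2 + 6*A^-6 + 4*A^-10 + A^-14
Summing the groups: <K> = A^10 - A^6 + 2*A^2 - 2*A^-2 + 2*A^-6 - 2*A^-10 + A^-14

Answer: A^10 - A^6 + 2*A^2 - 2*A^-2 + 2*A^-6 - 2*A^-10 + A^-14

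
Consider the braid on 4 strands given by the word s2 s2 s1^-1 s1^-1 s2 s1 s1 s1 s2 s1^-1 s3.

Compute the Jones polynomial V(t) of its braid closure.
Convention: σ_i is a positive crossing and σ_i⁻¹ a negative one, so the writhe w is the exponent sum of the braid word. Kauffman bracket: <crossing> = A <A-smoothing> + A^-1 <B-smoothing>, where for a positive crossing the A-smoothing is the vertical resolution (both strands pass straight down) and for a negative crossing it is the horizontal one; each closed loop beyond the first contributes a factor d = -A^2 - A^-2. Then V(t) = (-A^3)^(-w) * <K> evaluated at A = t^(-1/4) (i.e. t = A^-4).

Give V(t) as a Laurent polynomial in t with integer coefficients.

-t^8 + 2*t^7 - 4*t^6 + 5*t^5 - 5*t^4 + 6*t^3 - 4*t^2 + 3*t - 1

Derivation:
The presented braid s2 s2 s1^-1 s1^-1 s2 s1 s1 s1 s2 s1^-1 s3 on 4 strands reduces by inverse Markov moves (closure unchanged at each step):
  Destabilize: the word has the form β·s3 where s3 occurs only as the final letter (β ∈ B_3); drop it and the last strand → 3 strands.
Reduced to β = s2 s2 s1^-1 s1^-1 s2 s1 s1 s1 s2 s1^-1 on 3 strands, 10 crossings.
Compute on β:
Braid: s2 s2 s1^-1 s1^-1 s2 s1 s1 s1 s2 s1^-1 on 3 strands, 10 crossings.
Writhe w = (#positive) - (#negative) = 7 - 3 = 4.
Computing the Kauffman bracket via state sum. There are 2^10 = 1024 states.
Smooth each crossing (0=||, 1=⌣⌢); contribution A^(Σ sign_k(1-2s_k)) * d^(L-1).
Tabulate the states by total A-exponent and number of loops L (A-exp: L × count):
  A^10: L=4 ×1
  A^8: L=3 ×7, L=5 ×3
  A^6: L=2 ×19, L=4 ×23, L=6 ×3
  A^4: L=1 ×20, L=3 ×75, L=5 ×24, L=7 ×1
  A^2: L=2 ×114, L=4 ×86, L=6 ×10
  A^0: L=1 ×51, L=3 ×155, L=5 ×45, L=7 ×1
  A^-2: L=2 ×102, L=4 ×98, L=6 ×10
  A^-4: L=3 ×89, L=5 ×30, L=7 ×1
  A^-6: L=4 ×41, L=6 ×4
  A^-8: L=5 ×10
  A^-10: L=6 ×1
Each group contributes A^e * Σ count * d^(L-1):
Powers of d = -A^2 - A^-2: d^2 = A^4 + 2 + A^-4; d^3 = -A^6 - 3*A^2 - 3*A^-2 - A^-6; d^4 = A^8 + 4*A^4 + 6 + 4*A^-4 + A^-8; d^5 = -A^10 - 5*A^6 - 10*A^2 - 10*A^-2 - 5*A^-6 - A^-10; d^6 = A^12 + 6*A^8 + 15*A^4 + 20 + 15*A^-4 + 6*A^-8 + A^-12.
  A^10 * (d^3) = -A^16 - 3*A^12 - 3*A^8 - A^4
  A^8 * (7*d^2 + 3*d^4) = 3*A^16 + 19*A^12 + 32*A^8 + 19*A^4 + 3
  A^6 * (19*d + 23*d^3 + 3*d^5) = -3*A^16 - 38*A^12 - 118*A^8 - 118*A^4 - 38 - 3*A^-4
  A^4 * (20 + 75*d^2 + 24*d^4 + d^6) = A^16 + 30*A^12 + 186*A^8 + 334*A^4 + 186 + 30*A^-4 + A^-8
  A^2 * (114*d + 86*d^3 + 10*d^5) = -10*A^12 - 136*A^8 - 472*A^4 - 472 - 136*A^-4 - 10*A^-8
  A^0 * (51 + 155*d^2 + 45*d^4 + d^6) = A^12 + 51*A^8 + 350*A^4 + 651 + 350*A^-4 + 51*A^-8 + A^-12
  A^-2 * (102*d + 98*d^3 + 10*d^5) = -10*A^8 - 148*A^4 - 496 - 496*A^-4 - 148*A^-8 - 10*A^-12
  A^-4 * (89*d^2 + 30*d^4 + d^6) = A^8 + 36*A^4 + 224 + 378*A^-4 + 224*A^-8 + 36*A^-12 + A^-16
  A^-6 * (41*d^3 + 4*d^5) = -4*A^4 - 61 - 163*A^-4 - 163*A^-8 - 61*A^-12 - 4*A^-16
  A^-8 * (10*d^4) = 10 + 40*A^-4 + 60*A^-8 + 40*A^-12 + 10*A^-16
  A^-10 * (d^5) = -1 - 5*A^-4 - 10*A^-8 - 10*A^-12 - 5*A^-16 - A^-20
Summing the groups: <K> = -A^12 + 3*A^8 - 4*A^4 + 6 - 5*A^-4 + 5*A^-8 - 4*A^-12 + 2*A^-16 - A^-20
Normalise by the writhe: (-A^3)^(-w) = (-A^3)^(-4) = A^-12, so f(A) = A^-12 * <K> = -1 + 3*A^-4 - 4*A^-8 + 6*A^-12 - 5*A^-16 + 5*A^-20 - 4*A^-24 + 2*A^-28 - A^-32.
Substitute A = t^(-1/4), i.e. A^e → t^(-e/4): V(t) = -t^8 + 2*t^7 - 4*t^6 + 5*t^5 - 5*t^4 + 6*t^3 - 4*t^2 + 3*t - 1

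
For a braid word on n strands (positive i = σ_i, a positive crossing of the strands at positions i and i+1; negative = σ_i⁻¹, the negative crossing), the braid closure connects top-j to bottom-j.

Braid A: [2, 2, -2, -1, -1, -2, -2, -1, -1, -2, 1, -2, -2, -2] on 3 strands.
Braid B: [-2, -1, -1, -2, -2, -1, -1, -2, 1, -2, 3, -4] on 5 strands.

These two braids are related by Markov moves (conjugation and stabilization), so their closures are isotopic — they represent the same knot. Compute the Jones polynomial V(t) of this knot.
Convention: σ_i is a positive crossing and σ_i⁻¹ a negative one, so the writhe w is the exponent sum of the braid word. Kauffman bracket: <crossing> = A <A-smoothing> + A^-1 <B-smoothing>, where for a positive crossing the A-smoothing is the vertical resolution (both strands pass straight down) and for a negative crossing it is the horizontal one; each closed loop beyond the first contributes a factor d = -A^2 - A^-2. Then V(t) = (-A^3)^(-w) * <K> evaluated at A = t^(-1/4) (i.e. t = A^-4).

t^-3 + t^-6 - t^-7 + t^-8 - t^-9 + t^-10 - t^-11

Derivation:
Markov-equivalent braids have isotopic closures, hence identical knot invariants. Strip the Markov moves from each word to reach a common short braid β, then compute V(t) once on β.
Braid A: s2 s2 s2^-1 s1^-1 s1^-1 s2^-1 s2^-1 s1^-1 s1^-1 s2^-1 s1 s2^-1 s2^-1 s2^-1 on 3 strands reduces by inverse Markov moves (closure unchanged at each step):
  Deconjugate: the word is γ·β·γ⁻¹ with γ = s2 s2 (prefix) and γ⁻¹ = s2^-1 s2^-1 (suffix); strip both.
Reduced to β = s2^-1 s1^-1 s1^-1 s2^-1 s2^-1 s1^-1 s1^-1 s2^-1 s1 s2^-1 on 3 strands, 10 crossings.
Braid B: s2^-1 s1^-1 s1^-1 s2^-1 s2^-1 s1^-1 s1^-1 s2^-1 s1 s2^-1 s3 s4^-1 on 5 strands reduces by inverse Markov moves (closure unchanged at each step):
  Destabilize: the word has the form β·s4^-1 where s4^-1 occurs only as the final letter (β ∈ B_4); drop it and the last strand → 4 strands.
  Destabilize: the word has the form β·s3 where s3 occurs only as the final letter (β ∈ B_3); drop it and the last strand → 3 strands.
Reduced to β = s2^-1 s1^-1 s1^-1 s2^-1 s2^-1 s1^-1 s1^-1 s2^-1 s1 s2^-1 on 3 strands, 10 crossings.
Both give the same β = s2^-1 s1^-1 s1^-1 s2^-1 s2^-1 s1^-1 s1^-1 s2^-1 s1 s2^-1 on 3 strands, so one state sum suffices:
Braid: s2^-1 s1^-1 s1^-1 s2^-1 s2^-1 s1^-1 s1^-1 s2^-1 s1 s2^-1 on 3 strands, 10 crossings.
Writhe w = (#positive) - (#negative) = 1 - 9 = -8.
State-sum expansion of <K>. There are 2^10 = 1024 states.
Each crossing splits two ways (0=vertical, 1=horizontal). The state's weight is A^(#A-smoothings - #B-smoothings) * d^(loops - 1).
Tabulate the states by total A-exponent and number of loops L (A-exp: L × count):
  A^10: L=6 ×1
  A^8: L=5 ×10
  A^6: L=4 ×41, L=6 ×4
  A^4: L=3 ×86, L=5 ×34
  A^2: L=2 ×92, L=4 ×114, L=6 ×4
  A^0: L=1 ×40, L=3 ×185, L=5 ×27
  A^-2: L=2 ×142, L=4 ×67, L=6 ×1
  A^-4: L=1 ×40, L=3 ×76, L=5 ×4
  A^-6: L=2 ×39, L=4 ×6
  A^-8: L=1 ×5, L=3 ×5
  A^-10: L=2 ×1
Each group contributes A^e * Σ count * d^(L-1):
Powers of d = -A^2 - A^-2: d^2 = A^4 + 2 + A^-4; d^3 = -A^6 - 3*A^2 - 3*A^-2 - A^-6; d^4 = A^8 + 4*A^4 + 6 + 4*A^-4 + A^-8; d^5 = -A^10 - 5*A^6 - 10*A^2 - 10*A^-2 - 5*A^-6 - A^-10.
  A^10 * (d^5) = -A^20 - 5*A^16 - 10*A^12 - 10*A^8 - 5*A^4 - 1
  A^8 * (10*d^4) = 10*A^16 + 40*A^12 + 60*A^8 + 40*A^4 + 10
  A^6 * (41*d^3 + 4*d^5) = -4*A^16 - 61*A^12 - 163*A^8 - 163*A^4 - 61 - 4*A^-4
  A^4 * (86*d^2 + 34*d^4) = 34*A^12 + 222*A^8 + 376*A^4 + 222 + 34*A^-4
  A^2 * (92*d + 114*d^3 + 4*d^5) = -4*A^12 - 134*A^8 - 474*A^4 - 474 - 134*A^-4 - 4*A^-8
  A^0 * (40 + 185*d^2 + 27*d^4) = 27*A^8 + 293*A^4 + 572 + 293*A^-4 + 27*A^-8
  A^-2 * (142*d + 67*d^3 + d^5) = -A^8 - 72*A^4 - 353 - 353*A^-4 - 72*A^-8 - A^-12
  A^-4 * (40 + 76*d^2 + 4*d^4) = 4*A^4 + 92 + 216*A^-4 + 92*A^-8 + 4*A^-12
  A^-6 * (39*d + 6*d^3) = -6 - 57*A^-4 - 57*A^-8 - 6*A^-12
  A^-8 * (5 + 5*d^2) = 5*A^-4 + 15*A^-8 + 5*A^-12
  A^-10 * (d) = -A^-8 - A^-12
Summing the groups: <K> = -A^20 + A^16 - A^12 + A^8 - A^4 + 1 + A^-12
Normalise by the writhe: (-A^3)^(-w) = (-A^3)^(8) = A^24, so f(A) = A^24 * <K> = -A^44 + A^40 - A^36 + A^32 - A^28 + A^24 + A^12.
Substitute A = t^(-1/4), i.e. A^e → t^(-e/4): V(t) = t^-3 + t^-6 - t^-7 + t^-8 - t^-9 + t^-10 - t^-11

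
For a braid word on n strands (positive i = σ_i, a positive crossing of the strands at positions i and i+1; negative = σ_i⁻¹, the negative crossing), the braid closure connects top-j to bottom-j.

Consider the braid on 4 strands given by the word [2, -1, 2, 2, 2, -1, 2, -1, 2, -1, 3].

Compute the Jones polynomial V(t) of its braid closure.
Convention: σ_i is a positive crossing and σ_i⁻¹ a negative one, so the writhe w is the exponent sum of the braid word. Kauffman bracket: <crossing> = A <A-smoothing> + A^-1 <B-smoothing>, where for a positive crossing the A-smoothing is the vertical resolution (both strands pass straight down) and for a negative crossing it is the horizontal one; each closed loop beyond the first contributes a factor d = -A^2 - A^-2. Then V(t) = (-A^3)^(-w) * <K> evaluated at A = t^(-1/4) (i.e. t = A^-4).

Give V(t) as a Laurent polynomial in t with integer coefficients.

The presented braid s2 s1^-1 s2 s2 s2 s1^-1 s2 s1^-1 s2 s1^-1 s3 on 4 strands reduces by inverse Markov moves (closure unchanged at each step):
  Destabilize: the word has the form β·s3 where s3 occurs only as the final letter (β ∈ B_3); drop it and the last strand → 3 strands.
Reduced to β = s2 s1^-1 s2 s2 s2 s1^-1 s2 s1^-1 s2 s1^-1 on 3 strands, 10 crossings.
Compute on β:
Braid: s2 s1^-1 s2 s2 s2 s1^-1 s2 s1^-1 s2 s1^-1 on 3 strands, 10 crossings.
Writhe w = (#positive) - (#negative) = 6 - 4 = 2.
Enumerate smoothing states for the bracket polynomial. There are 2^10 = 1024 states.
Smooth each crossing (0=||, 1=⌣⌢); contribution A^(Σ sign_k(1-2s_k)) * d^(L-1).
Tabulate the states by total A-exponent and number of loops L (A-exp: L × count):
  A^10: L=5 ×1
  A^8: L=4 ×10
  A^6: L=3 ×42, L=5 ×3
  A^4: L=2 ×90, L=4 ×29, L=6 ×1
  A^2: L=1 ×87, L=3 ×110, L=5 ×13
  A^0: L=2 ×179, L=4 ×71, L=6 ×2
  A^-2: L=3 ×187, L=5 ×23
  A^-4: L=4 ×117, L=6 ×3
  A^-6: L=5 ×45
  A^-8: L=6 ×10
  A^-10: L=7 ×1
Each group contributes A^e * Σ count * d^(L-1):
Powers of d = -A^2 - A^-2: d^2 = A^4 + 2 + A^-4; d^3 = -A^6 - 3*A^2 - 3*A^-2 - A^-6; d^4 = A^8 + 4*A^4 + 6 + 4*A^-4 + A^-8; d^5 = -A^10 - 5*A^6 - 10*A^2 - 10*A^-2 - 5*A^-6 - A^-10; d^6 = A^12 + 6*A^8 + 15*A^4 + 20 + 15*A^-4 + 6*A^-8 + A^-12.
  A^10 * (d^4) = A^18 + 4*A^14 + 6*A^10 + 4*A^6 + A^2
  A^8 * (10*d^3) = -10*A^14 - 30*A^10 - 30*A^6 - 10*A^2
  A^6 * (42*d^2 + 3*d^4) = 3*A^14 + 54*A^10 + 102*A^6 + 54*A^2 + 3*A^-2
  A^4 * (90*d + 29*d^3 + d^5) = -A^14 - 34*A^10 - 187*A^6 - 187*A^2 - 34*A^-2 - A^-6
  A^2 * (87 + 110*d^2 + 13*d^4) = 13*A^10 + 162*A^6 + 385*A^2 + 162*A^-2 + 13*A^-6
  A^0 * (179*d + 71*d^3 + 2*d^5) = -2*A^10 - 81*A^6 - 412*A^2 - 412*A^-2 - 81*A^-6 - 2*A^-10
  A^-2 * (187*d^2 + 23*d^4) = 23*A^6 + 279*A^2 + 512*A^-2 + 279*A^-6 + 23*A^-10
  A^-4 * (117*d^3 + 3*d^5) = -3*A^6 - 132*A^2 - 381*A^-2 - 381*A^-6 - 132*A^-10 - 3*A^-14
  A^-6 * (45*d^4) = 45*A^2 + 180*A^-2 + 270*A^-6 + 180*A^-10 + 45*A^-14
  A^-8 * (10*d^5) = -10*A^2 - 50*A^-2 - 100*A^-6 - 100*A^-10 - 50*A^-14 - 10*A^-18
  A^-10 * (d^6) = A^2 + 6*A^-2 + 15*A^-6 + 20*A^-10 + 15*A^-14 + 6*A^-18 + A^-22
Summing the groups: <K> = A^18 - 4*A^14 + 7*A^10 - 10*A^6 + 14*A^2 - 14*A^-2 + 14*A^-6 - 11*A^-10 + 7*A^-14 - 4*A^-18 + A^-22
Normalise by the writhe: (-A^3)^(-w) = (-A^3)^(-2) = A^-6, so f(A) = A^-6 * <K> = A^12 - 4*A^8 + 7*A^4 - 10 + 14*A^-4 - 14*A^-8 + 14*A^-12 - 11*A^-16 + 7*A^-20 - 4*A^-24 + A^-28.
Substitute A = t^(-1/4), i.e. A^e → t^(-e/4): V(t) = t^7 - 4*t^6 + 7*t^5 - 11*t^4 + 14*t^3 - 14*t^2 + 14*t - 10 + 7*t^-1 - 4*t^-2 + t^-3

Answer: t^7 - 4*t^6 + 7*t^5 - 11*t^4 + 14*t^3 - 14*t^2 + 14*t - 10 + 7*t^-1 - 4*t^-2 + t^-3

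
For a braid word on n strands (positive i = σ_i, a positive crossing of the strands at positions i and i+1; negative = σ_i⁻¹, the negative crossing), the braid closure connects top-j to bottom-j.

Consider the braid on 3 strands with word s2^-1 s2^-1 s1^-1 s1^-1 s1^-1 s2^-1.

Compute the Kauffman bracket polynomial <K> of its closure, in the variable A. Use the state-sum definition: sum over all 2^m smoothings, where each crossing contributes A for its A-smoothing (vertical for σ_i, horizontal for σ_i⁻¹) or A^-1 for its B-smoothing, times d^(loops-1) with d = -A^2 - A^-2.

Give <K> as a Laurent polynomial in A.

Braid: s2^-1 s2^-1 s1^-1 s1^-1 s1^-1 s2^-1 on 3 strands, 6 crossings.
Writhe w = (#positive) - (#negative) = 0 - 6 = -6.
Computing the Kauffman bracket via state sum. There are 2^6 = 64 states.
Each crossing splits two ways (0=vertical, 1=horizontal). The state's weight is A^(#A-smoothings - #B-smoothings) * d^(loops - 1).
Tabulate the states by total A-exponent and number of loops L (A-exp: L × count):
  A^6: L=5 ×1
  A^4: L=4 ×6
  A^2: L=3 ×15
  A^0: L=2 ×18, L=4 ×2
  A^-2: L=1 ×9, L=3 ×6
  A^-4: L=2 ×6
  A^-6: L=3 ×1
Each group contributes A^e * Σ count * d^(L-1):
Powers of d = -A^2 - A^-2: d^2 = A^4 + 2 + A^-4; d^3 = -A^6 - 3*A^2 - 3*A^-2 - A^-6; d^4 = A^8 + 4*A^4 + 6 + 4*A^-4 + A^-8.
  A^6 * (d^4) = A^14 + 4*A^10 + 6*A^6 + 4*A^2 + A^-2
  A^4 * (6*d^3) = -6*A^10 - 18*A^6 - 18*A^2 - 6*A^-2
  A^2 * (15*d^2) = 15*A^6 + 30*A^2 + 15*A^-2
  A^0 * (18*d + 2*d^3) = -2*A^6 - 24*A^2 - 24*A^-2 - 2*A^-6
  A^-2 * (9 + 6*d^2) = 6*A^2 + 21*A^-2 + 6*A^-6
  A^-4 * (6*d) = -6*A^-2 - 6*A^-6
  A^-6 * (d^2) = A^-2 + 2*A^-6 + A^-10
Summing the groups: <K> = A^14 - 2*A^10 + A^6 - 2*A^2 + 2*A^-2 + A^-10

Answer: A^14 - 2*A^10 + A^6 - 2*A^2 + 2*A^-2 + A^-10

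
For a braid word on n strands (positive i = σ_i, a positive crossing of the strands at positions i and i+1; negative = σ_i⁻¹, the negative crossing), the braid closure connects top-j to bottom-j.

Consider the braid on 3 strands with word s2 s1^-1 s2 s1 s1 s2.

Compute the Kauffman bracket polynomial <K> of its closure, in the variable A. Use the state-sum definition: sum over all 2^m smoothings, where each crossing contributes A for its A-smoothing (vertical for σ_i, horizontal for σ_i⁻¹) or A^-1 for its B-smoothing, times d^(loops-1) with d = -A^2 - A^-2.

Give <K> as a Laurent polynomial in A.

Braid: s2 s1^-1 s2 s1 s1 s2 on 3 strands, 6 crossings.
Writhe w = (#positive) - (#negative) = 5 - 1 = 4.
State-sum expansion of <K>. There are 2^6 = 64 states.
Smooth each crossing (0=||, 1=⌣⌢); contribution A^(Σ sign_k(1-2s_k)) * d^(L-1).
Tabulate the states by total A-exponent and number of loops L (A-exp: L × count):
  A^6: L=2 ×1
  A^4: L=1 ×3, L=3 ×3
  A^2: L=2 ×14, L=4 ×1
  A^0: L=1 ×10, L=3 ×10
  A^-2: L=2 ×13, L=4 ×2
  A^-4: L=3 ×6
  A^-6: L=4 ×1
Each group contributes A^e * Σ count * d^(L-1):
Powers of d = -A^2 - A^-2: d^2 = A^4 + 2 + A^-4; d^3 = -A^6 - 3*A^2 - 3*A^-2 - A^-6.
  A^6 * (d) = -A^8 - A^4
  A^4 * (3 + 3*d^2) = 3*A^8 + 9*A^4 + 3
  A^2 * (14*d + d^3) = -A^8 - 17*A^4 - 17 - A^-4
  A^0 * (10 + 10*d^2) = 10*A^4 + 30 + 10*A^-4
  A^-2 * (13*d + 2*d^3) = -2*A^4 - 19 - 19*A^-4 - 2*A^-8
  A^-4 * (6*d^2) = 6 + 12*A^-4 + 6*A^-8
  A^-6 * (d^3) = -1 - 3*A^-4 - 3*A^-8 - A^-12
Summing the groups: <K> = A^8 - A^4 + 2 - A^-4 + A^-8 - A^-12

Answer: A^8 - A^4 + 2 - A^-4 + A^-8 - A^-12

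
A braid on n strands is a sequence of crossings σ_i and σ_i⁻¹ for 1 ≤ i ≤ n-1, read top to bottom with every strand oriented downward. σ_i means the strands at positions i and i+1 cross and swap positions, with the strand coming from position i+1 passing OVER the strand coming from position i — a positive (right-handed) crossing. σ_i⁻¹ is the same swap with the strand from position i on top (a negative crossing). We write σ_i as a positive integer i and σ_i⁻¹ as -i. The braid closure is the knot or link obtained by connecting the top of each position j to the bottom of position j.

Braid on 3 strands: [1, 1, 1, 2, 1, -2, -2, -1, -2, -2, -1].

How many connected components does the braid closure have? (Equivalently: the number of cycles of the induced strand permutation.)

2

Derivation:
Track the strand permutation on 3 strands, starting from identity.
  step 1: s1 swaps positions 1,2 -> [2 1 3]
  step 2: s1 swaps positions 1,2 -> [1 2 3]
  step 3: s1 swaps positions 1,2 -> [2 1 3]
  step 4: s2 swaps positions 2,3 -> [2 3 1]
  step 5: s1 swaps positions 1,2 -> [3 2 1]
  step 6: s2^-1 swaps positions 2,3 -> [3 1 2]
  step 7: s2^-1 swaps positions 2,3 -> [3 2 1]
  step 8: s1^-1 swaps positions 1,2 -> [2 3 1]
  step 9: s2^-1 swaps positions 2,3 -> [2 1 3]
  step 10: s2^-1 swaps positions 2,3 -> [2 3 1]
  step 11: s1^-1 swaps positions 1,2 -> [3 2 1]
Final permutation (position -> original strand): [3 2 1]
Closure components = cycle count of this permutation = 2.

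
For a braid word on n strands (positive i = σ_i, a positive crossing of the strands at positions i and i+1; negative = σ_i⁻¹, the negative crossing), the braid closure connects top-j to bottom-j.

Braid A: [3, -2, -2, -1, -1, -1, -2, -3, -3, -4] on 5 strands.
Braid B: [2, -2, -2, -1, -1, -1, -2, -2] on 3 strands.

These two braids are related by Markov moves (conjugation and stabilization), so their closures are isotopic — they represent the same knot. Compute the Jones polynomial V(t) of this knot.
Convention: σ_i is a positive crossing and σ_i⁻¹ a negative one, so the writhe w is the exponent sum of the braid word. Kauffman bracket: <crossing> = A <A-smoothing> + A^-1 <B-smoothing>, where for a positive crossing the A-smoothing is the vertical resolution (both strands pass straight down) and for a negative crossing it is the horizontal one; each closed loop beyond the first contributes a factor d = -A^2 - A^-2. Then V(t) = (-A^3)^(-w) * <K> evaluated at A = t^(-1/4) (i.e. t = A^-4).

t^-2 + 2*t^-4 - 2*t^-5 + t^-6 - 2*t^-7 + t^-8

Derivation:
Markov-equivalent braids have isotopic closures, hence identical knot invariants. Strip the Markov moves from each word to reach a common short braid β, then compute V(t) once on β.
Braid A: s3 s2^-1 s2^-1 s1^-1 s1^-1 s1^-1 s2^-1 s3^-1 s3^-1 s4^-1 on 5 strands reduces by inverse Markov moves (closure unchanged at each step):
  Destabilize: the word has the form β·s4^-1 where s4^-1 occurs only as the final letter (β ∈ B_4); drop it and the last strand → 4 strands.
  Deconjugate: the word is γ·β·γ⁻¹ with γ = s3 (prefix) and γ⁻¹ = s3^-1 (suffix); strip both.
  Destabilize: the word has the form β·s3^-1 where s3^-1 occurs only as the final letter (β ∈ B_3); drop it and the last strand → 3 strands.
Reduced to β = s2^-1 s2^-1 s1^-1 s1^-1 s1^-1 s2^-1 on 3 strands, 6 crossings.
Braid B: s2 s2^-1 s2^-1 s1^-1 s1^-1 s1^-1 s2^-1 s2^-1 on 3 strands reduces by inverse Markov moves (closure unchanged at each step):
  Deconjugate: the word is γ·β·γ⁻¹ with γ = s2 (prefix) and γ⁻¹ = s2^-1 (suffix); strip both.
Reduced to β = s2^-1 s2^-1 s1^-1 s1^-1 s1^-1 s2^-1 on 3 strands, 6 crossings.
Both give the same β = s2^-1 s2^-1 s1^-1 s1^-1 s1^-1 s2^-1 on 3 strands, so one state sum suffices:
Braid: s2^-1 s2^-1 s1^-1 s1^-1 s1^-1 s2^-1 on 3 strands, 6 crossings.
Writhe w = (#positive) - (#negative) = 0 - 6 = -6.
Computing the Kauffman bracket via state sum. There are 2^6 = 64 states.
Smooth each crossing (0=||, 1=⌣⌢); contribution A^(Σ sign_k(1-2s_k)) * d^(L-1).
Tabulate the states by total A-exponent and number of loops L (A-exp: L × count):
  A^6: L=5 ×1
  A^4: L=4 ×6
  A^2: L=3 ×15
  A^0: L=2 ×18, L=4 ×2
  A^-2: L=1 ×9, L=3 ×6
  A^-4: L=2 ×6
  A^-6: L=3 ×1
Each group contributes A^e * Σ count * d^(L-1):
Powers of d = -A^2 - A^-2: d^2 = A^4 + 2 + A^-4; d^3 = -A^6 - 3*A^2 - 3*A^-2 - A^-6; d^4 = A^8 + 4*A^4 + 6 + 4*A^-4 + A^-8.
  A^6 * (d^4) = A^14 + 4*A^10 + 6*A^6 + 4*A^2 + A^-2
  A^4 * (6*d^3) = -6*A^10 - 18*A^6 - 18*A^2 - 6*A^-2
  A^2 * (15*d^2) = 15*A^6 + 30*A^2 + 15*A^-2
  A^0 * (18*d + 2*d^3) = -2*A^6 - 24*A^2 - 24*A^-2 - 2*A^-6
  A^-2 * (9 + 6*d^2) = 6*A^2 + 21*A^-2 + 6*A^-6
  A^-4 * (6*d) = -6*A^-2 - 6*A^-6
  A^-6 * (d^2) = A^-2 + 2*A^-6 + A^-10
Summing the groups: <K> = A^14 - 2*A^10 + A^6 - 2*A^2 + 2*A^-2 + A^-10
Normalise by the writhe: (-A^3)^(-w) = (-A^3)^(6) = A^18, so f(A) = A^18 * <K> = A^32 - 2*A^28 + A^24 - 2*A^20 + 2*A^16 + A^8.
Substitute A = t^(-1/4), i.e. A^e → t^(-e/4): V(t) = t^-2 + 2*t^-4 - 2*t^-5 + t^-6 - 2*t^-7 + t^-8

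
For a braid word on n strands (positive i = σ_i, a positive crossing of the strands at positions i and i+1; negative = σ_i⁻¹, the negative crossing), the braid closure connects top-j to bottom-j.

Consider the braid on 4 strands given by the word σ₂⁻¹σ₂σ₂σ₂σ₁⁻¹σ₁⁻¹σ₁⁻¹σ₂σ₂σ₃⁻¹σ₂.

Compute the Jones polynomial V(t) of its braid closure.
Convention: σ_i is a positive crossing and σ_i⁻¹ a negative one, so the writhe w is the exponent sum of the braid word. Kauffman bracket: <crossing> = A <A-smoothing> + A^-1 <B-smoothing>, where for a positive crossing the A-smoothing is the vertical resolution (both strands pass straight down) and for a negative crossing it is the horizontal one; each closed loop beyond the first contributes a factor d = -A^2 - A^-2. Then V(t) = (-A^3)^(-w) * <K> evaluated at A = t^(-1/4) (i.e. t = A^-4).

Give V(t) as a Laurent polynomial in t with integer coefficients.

The presented braid s2^-1 s2 s2 s2 s1^-1 s1^-1 s1^-1 s2 s2 s3^-1 s2 on 4 strands reduces by inverse Markov moves (closure unchanged at each step):
  Deconjugate: the word is γ·β·γ⁻¹ with γ = s2^-1 (prefix) and γ⁻¹ = s2 (suffix); strip both.
  Destabilize: the word has the form β·s3^-1 where s3^-1 occurs only as the final letter (β ∈ B_3); drop it and the last strand → 3 strands.
Reduced to β = s2 s2 s2 s1^-1 s1^-1 s1^-1 s2 s2 on 3 strands, 8 crossings.
Compute on β:
Braid: s2 s2 s2 s1^-1 s1^-1 s1^-1 s2 s2 on 3 strands, 8 crossings.
Writhe w = (#positive) - (#negative) = 5 - 3 = 2.
Computing the Kauffman bracket via state sum. There are 2^8 = 256 states.
For each crossing: s=0 is the vertical smoothing, s=1 horizontal. Crossing k contributes A^(sign_k * (1 - 2*s_k)); loop factor d = -A^2 - A^-2.
Tabulate the states by total A-exponent and number of loops L (A-exp: L × count):
  A^8: L=4 ×1
  A^6: L=3 ×8
  A^4: L=2 ×18, L=4 ×10
  A^2: L=1 ×15, L=3 ×31, L=5 ×10
  A^0: L=2 ×35, L=4 ×30, L=6 ×5
  A^-2: L=3 ×40, L=5 ×15, L=7 ×1
  A^-4: L=4 ×25, L=6 ×3
  A^-6: L=5 ×8
  A^-8: L=6 ×1
Each group contributes A^e * Σ count * d^(L-1):
Powers of d = -A^2 - A^-2: d^2 = A^4 + 2 + A^-4; d^3 = -A^6 - 3*A^2 - 3*A^-2 - A^-6; d^4 = A^8 + 4*A^4 + 6 + 4*A^-4 + A^-8; d^5 = -A^10 - 5*A^6 - 10*A^2 - 10*A^-2 - 5*A^-6 - A^-10; d^6 = A^12 + 6*A^8 + 15*A^4 + 20 + 15*A^-4 + 6*A^-8 + A^-12.
  A^8 * (d^3) = -A^14 - 3*A^10 - 3*A^6 - A^2
  A^6 * (8*d^2) = 8*A^10 + 16*A^6 + 8*A^2
  A^4 * (18*d + 10*d^3) = -10*A^10 - 48*A^6 - 48*A^2 - 10*A^-2
  A^2 * (15 + 31*d^2 + 10*d^4) = 10*A^10 + 71*A^6 + 137*A^2 + 71*A^-2 + 10*A^-6
  A^0 * (35*d + 30*d^3 + 5*d^5) = -5*A^10 - 55*A^6 - 175*A^2 - 175*A^-2 - 55*A^-6 - 5*A^-10
  A^-2 * (40*d^2 + 15*d^4 + d^6) = A^10 + 21*A^6 + 115*A^2 + 190*A^-2 + 115*A^-6 + 21*A^-10 + A^-14
  A^-4 * (25*d^3 + 3*d^5) = -3*A^6 - 40*A^2 - 105*A^-2 - 105*A^-6 - 40*A^-10 - 3*A^-14
  A^-6 * (8*d^4) = 8*A^2 + 32*A^-2 + 48*A^-6 + 32*A^-10 + 8*A^-14
  A^-8 * (d^5) = -A^2 - 5*A^-2 - 10*A^-6 - 10*A^-10 - 5*A^-14 - A^-18
Summing the groups: <K> = -A^14 + A^10 - A^6 + 3*A^2 - 2*A^-2 + 3*A^-6 - 2*A^-10 + A^-14 - A^-18
Normalise by the writhe: (-A^3)^(-w) = (-A^3)^(-2) = A^-6, so f(A) = A^-6 * <K> = -A^8 + A^4 - 1 + 3*A^-4 - 2*A^-8 + 3*A^-12 - 2*A^-16 + A^-20 - A^-24.
Substitute A = t^(-1/4), i.e. A^e → t^(-e/4): V(t) = -t^6 + t^5 - 2*t^4 + 3*t^3 - 2*t^2 + 3*t - 1 + t^-1 - t^-2

Answer: -t^6 + t^5 - 2*t^4 + 3*t^3 - 2*t^2 + 3*t - 1 + t^-1 - t^-2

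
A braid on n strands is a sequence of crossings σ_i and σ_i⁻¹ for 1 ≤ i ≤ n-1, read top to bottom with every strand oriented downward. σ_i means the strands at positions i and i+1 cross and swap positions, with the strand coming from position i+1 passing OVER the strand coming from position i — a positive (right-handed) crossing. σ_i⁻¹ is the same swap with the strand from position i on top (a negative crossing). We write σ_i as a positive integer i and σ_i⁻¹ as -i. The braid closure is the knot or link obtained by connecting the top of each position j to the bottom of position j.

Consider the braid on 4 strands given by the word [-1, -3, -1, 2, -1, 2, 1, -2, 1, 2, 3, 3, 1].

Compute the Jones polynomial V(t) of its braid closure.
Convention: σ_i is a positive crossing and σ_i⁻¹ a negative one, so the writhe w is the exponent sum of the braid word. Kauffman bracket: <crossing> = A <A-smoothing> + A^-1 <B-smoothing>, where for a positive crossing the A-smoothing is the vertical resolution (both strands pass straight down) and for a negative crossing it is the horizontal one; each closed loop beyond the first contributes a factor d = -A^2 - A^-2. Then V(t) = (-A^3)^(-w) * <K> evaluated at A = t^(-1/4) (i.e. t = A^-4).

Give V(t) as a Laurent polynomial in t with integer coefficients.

The presented braid s1^-1 s3^-1 s1^-1 s2 s1^-1 s2 s1 s2^-1 s1 s2 s3 s3 s1 on 4 strands reduces by inverse Markov moves (closure unchanged at each step):
  Deconjugate: the word is γ·β·γ⁻¹ with γ = s1^-1 s3^-1 (prefix) and γ⁻¹ = s3 s1 (suffix); strip both.
  Destabilize: the word has the form β·s3 where s3 occurs only as the final letter (β ∈ B_3); drop it and the last strand → 3 strands.
Reduced to β = s1^-1 s2 s1^-1 s2 s1 s2^-1 s1 s2 on 3 strands, 8 crossings.
Compute on β:
Braid: s1^-1 s2 s1^-1 s2 s1 s2^-1 s1 s2 on 3 strands, 8 crossings.
Writhe w = (#positive) - (#negative) = 5 - 3 = 2.
Computing the Kauffman bracket via state sum. There are 2^8 = 256 states.
For each crossing: s=0 is the vertical smoothing, s=1 horizontal. Crossing k contributes A^(sign_k * (1 - 2*s_k)); loop factor d = -A^2 - A^-2.
Tabulate the states by total A-exponent and number of loops L (A-exp: L × count):
  A^8: L=2 ×1
  A^6: L=1 ×3, L=3 ×5
  A^4: L=2 ×22, L=4 ×6
  A^2: L=1 ×18, L=3 ×37, L=5 ×1
  A^0: L=2 ×58, L=4 ×12
  A^-2: L=1 ×24, L=3 ×31, L=5 ×1
  A^-4: L=2 ×23, L=4 ×5
  A^-6: L=3 ×8
  A^-8: L=4 ×1
Each group contributes A^e * Σ count * d^(L-1):
Powers of d = -A^2 - A^-2: d^2 = A^4 + 2 + A^-4; d^3 = -A^6 - 3*A^2 - 3*A^-2 - A^-6; d^4 = A^8 + 4*A^4 + 6 + 4*A^-4 + A^-8.
  A^8 * (d) = -A^10 - A^6
  A^6 * (3 + 5*d^2) = 5*A^10 + 13*A^6 + 5*A^2
  A^4 * (22*d + 6*d^3) = -6*A^10 - 40*A^6 - 40*A^2 - 6*A^-2
  A^2 * (18 + 37*d^2 + d^4) = A^10 + 41*A^6 + 98*A^2 + 41*A^-2 + A^-6
  A^0 * (58*d + 12*d^3) = -12*A^6 - 94*A^2 - 94*A^-2 - 12*A^-6
  A^-2 * (24 + 31*d^2 + d^4) = A^6 + 35*A^2 + 92*A^-2 + 35*A^-6 + A^-10
  A^-4 * (23*d + 5*d^3) = -5*A^2 - 38*A^-2 - 38*A^-6 - 5*A^-10
  A^-6 * (8*d^2) = 8*A^-2 + 16*A^-6 + 8*A^-10
  A^-8 * (d^3) = -A^-2 - 3*A^-6 - 3*A^-10 - A^-14
Summing the groups: <K> = -A^10 + 2*A^6 - A^2 + 2*A^-2 - A^-6 + A^-10 - A^-14
Normalise by the writhe: (-A^3)^(-w) = (-A^3)^(-2) = A^-6, so f(A) = A^-6 * <K> = -A^4 + 2 - A^-4 + 2*A^-8 - A^-12 + A^-16 - A^-20.
Substitute A = t^(-1/4), i.e. A^e → t^(-e/4): V(t) = -t^5 + t^4 - t^3 + 2*t^2 - t + 2 - t^-1

Answer: -t^5 + t^4 - t^3 + 2*t^2 - t + 2 - t^-1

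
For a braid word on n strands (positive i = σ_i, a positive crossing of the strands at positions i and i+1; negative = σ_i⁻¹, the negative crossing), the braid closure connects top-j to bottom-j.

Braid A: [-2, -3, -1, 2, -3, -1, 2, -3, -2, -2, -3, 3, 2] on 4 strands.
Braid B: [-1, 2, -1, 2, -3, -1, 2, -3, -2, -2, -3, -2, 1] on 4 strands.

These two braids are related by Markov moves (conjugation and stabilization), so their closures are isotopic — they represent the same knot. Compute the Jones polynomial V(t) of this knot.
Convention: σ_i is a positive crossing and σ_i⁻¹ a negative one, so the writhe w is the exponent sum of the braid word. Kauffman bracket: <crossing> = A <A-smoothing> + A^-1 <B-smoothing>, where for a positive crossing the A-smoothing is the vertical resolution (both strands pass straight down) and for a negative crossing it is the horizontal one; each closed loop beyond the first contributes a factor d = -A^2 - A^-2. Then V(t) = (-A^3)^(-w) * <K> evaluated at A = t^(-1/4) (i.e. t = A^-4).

Markov-equivalent braids have isotopic closures, hence identical knot invariants. Strip the Markov moves from each word to reach a common short braid β, then compute V(t) once on β.
Braid A: s2^-1 s3^-1 s1^-1 s2 s3^-1 s1^-1 s2 s3^-1 s2^-1 s2^-1 s3^-1 s3 s2 on 4 strands reduces by inverse Markov moves (closure unchanged at each step):
  Deconjugate: the word is γ·β·γ⁻¹ with γ = s2^-1 (prefix) and γ⁻¹ = s2 (suffix); strip both.
  Deconjugate: the word is γ·β·γ⁻¹ with γ = s3^-1 (prefix) and γ⁻¹ = s3 (suffix); strip both.
Reduced to β = s1^-1 s2 s3^-1 s1^-1 s2 s3^-1 s2^-1 s2^-1 s3^-1 on 4 strands, 9 crossings.
Braid B: s1^-1 s2 s1^-1 s2 s3^-1 s1^-1 s2 s3^-1 s2^-1 s2^-1 s3^-1 s2^-1 s1 on 4 strands reduces by inverse Markov moves (closure unchanged at each step):
  Deconjugate: the word is γ·β·γ⁻¹ with γ = s1^-1 s2 (prefix) and γ⁻¹ = s2^-1 s1 (suffix); strip both.
Reduced to β = s1^-1 s2 s3^-1 s1^-1 s2 s3^-1 s2^-1 s2^-1 s3^-1 on 4 strands, 9 crossings.
Both give the same β = s1^-1 s2 s3^-1 s1^-1 s2 s3^-1 s2^-1 s2^-1 s3^-1 on 4 strands, so one state sum suffices:
Braid: s1^-1 s2 s3^-1 s1^-1 s2 s3^-1 s2^-1 s2^-1 s3^-1 on 4 strands, 9 crossings.
Writhe w = (#positive) - (#negative) = 2 - 7 = -5.
State-sum expansion of <K>. There are 2^9 = 512 states.
Each crossing splits two ways (0=vertical, 1=horizontal). The state's weight is A^(#A-smoothings - #B-smoothings) * d^(loops - 1).
Tabulate the states by total A-exponent and number of loops L (A-exp: L × count):
  A^9: L=5 ×1
  A^7: L=4 ×9
  A^5: L=3 ×33, L=5 ×3
  A^3: L=2 ×59, L=4 ×25
  A^1: L=1 ×42, L=3 ×80, L=5 ×4
  A^-1: L=2 ×93, L=4 ×33
  A^-3: L=1 ×19, L=3 ×58, L=5 ×7
  A^-5: L=2 ×19, L=4 ×16, L=6 ×1
  A^-7: L=3 ×7, L=5 ×2
  A^-9: L=4 ×1
Each group contributes A^e * Σ count * d^(L-1):
Powers of d = -A^2 - A^-2: d^2 = A^4 + 2 + A^-4; d^3 = -A^6 - 3*A^2 - 3*A^-2 - A^-6; d^4 = A^8 + 4*A^4 + 6 + 4*A^-4 + A^-8; d^5 = -A^10 - 5*A^6 - 10*A^2 - 10*A^-2 - 5*A^-6 - A^-10.
  A^9 * (d^4) = A^17 + 4*A^13 + 6*A^9 + 4*A^5 + A
  A^7 * (9*d^3) = -9*A^13 - 27*A^9 - 27*A^5 - 9*A
  A^5 * (33*d^2 + 3*d^4) = 3*A^13 + 45*A^9 + 84*A^5 + 45*A + 3*A^-3
  A^3 * (59*d + 25*d^3) = -25*A^9 - 134*A^5 - 134*A - 25*A^-3
  A^1 * (42 + 80*d^2 + 4*d^4) = 4*A^9 + 96*A^5 + 226*A + 96*A^-3 + 4*A^-7
  A^-1 * (93*d + 33*d^3) = -33*A^5 - 192*A - 192*A^-3 - 33*A^-7
  A^-3 * (19 + 58*d^2 + 7*d^4) = 7*A^5 + 86*A + 177*A^-3 + 86*A^-7 + 7*A^-11
  A^-5 * (19*d + 16*d^3 + d^5) = -A^5 - 21*A - 77*A^-3 - 77*A^-7 - 21*A^-11 - A^-15
  A^-7 * (7*d^2 + 2*d^4) = 2*A + 15*A^-3 + 26*A^-7 + 15*A^-11 + 2*A^-15
  A^-9 * (d^3) = -A^-3 - 3*A^-7 - 3*A^-11 - A^-15
Summing the groups: <K> = A^17 - 2*A^13 + 3*A^9 - 4*A^5 + 4*A - 4*A^-3 + 3*A^-7 - 2*A^-11
Normalise by the writhe: (-A^3)^(-w) = (-A^3)^(5) = -A^15, so f(A) = -A^15 * <K> = -A^32 + 2*A^28 - 3*A^24 + 4*A^20 - 4*A^16 + 4*A^12 - 3*A^8 + 2*A^4.
Substitute A = t^(-1/4), i.e. A^e → t^(-e/4): V(t) = 2*t^-1 - 3*t^-2 + 4*t^-3 - 4*t^-4 + 4*t^-5 - 3*t^-6 + 2*t^-7 - t^-8

Answer: 2*t^-1 - 3*t^-2 + 4*t^-3 - 4*t^-4 + 4*t^-5 - 3*t^-6 + 2*t^-7 - t^-8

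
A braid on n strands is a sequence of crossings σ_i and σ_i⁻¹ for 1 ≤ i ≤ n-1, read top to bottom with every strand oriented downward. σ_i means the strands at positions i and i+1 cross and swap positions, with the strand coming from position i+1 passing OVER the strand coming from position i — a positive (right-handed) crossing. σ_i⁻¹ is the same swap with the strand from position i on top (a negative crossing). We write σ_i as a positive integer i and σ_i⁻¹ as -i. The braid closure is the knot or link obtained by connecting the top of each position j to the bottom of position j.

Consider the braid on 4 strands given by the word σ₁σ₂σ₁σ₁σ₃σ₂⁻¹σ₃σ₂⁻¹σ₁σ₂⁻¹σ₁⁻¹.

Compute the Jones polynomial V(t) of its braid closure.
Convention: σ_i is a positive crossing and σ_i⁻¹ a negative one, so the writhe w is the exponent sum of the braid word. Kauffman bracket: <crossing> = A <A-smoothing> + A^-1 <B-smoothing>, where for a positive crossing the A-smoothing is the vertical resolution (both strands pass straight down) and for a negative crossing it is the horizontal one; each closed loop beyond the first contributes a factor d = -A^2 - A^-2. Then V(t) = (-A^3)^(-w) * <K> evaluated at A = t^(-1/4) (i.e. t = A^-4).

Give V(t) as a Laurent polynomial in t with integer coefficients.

The presented braid s1 s2 s1 s1 s3 s2^-1 s3 s2^-1 s1 s2^-1 s1^-1 on 4 strands reduces by inverse Markov moves (closure unchanged at each step):
  Deconjugate: the word is γ·β·γ⁻¹ with γ = s1 s2 (prefix) and γ⁻¹ = s2^-1 s1^-1 (suffix); strip both.
Reduced to β = s1 s1 s3 s2^-1 s3 s2^-1 s1 on 4 strands, 7 crossings.
Compute on β:
Braid: s1 s1 s3 s2^-1 s3 s2^-1 s1 on 4 strands, 7 crossings.
Writhe w = (#positive) - (#negative) = 5 - 2 = 3.
Enumerate smoothing states for the bracket polynomial. There are 2^7 = 128 states.
Smooth each crossing (0=||, 1=⌣⌢); contribution A^(Σ sign_k(1-2s_k)) * d^(L-1).
Tabulate the states by total A-exponent and number of loops L (A-exp: L × count):
  A^7: L=4 ×1
  A^5: L=3 ×7
  A^3: L=2 ×17, L=4 ×4
  A^1: L=1 ×15, L=3 ×19, L=5 ×1
  A^-1: L=2 ×27, L=4 ×8
  A^-3: L=3 ×20, L=5 ×1
  A^-5: L=4 ×7
  A^-7: L=5 ×1
Each group contributes A^e * Σ count * d^(L-1):
Powers of d = -A^2 - A^-2: d^2 = A^4 + 2 + A^-4; d^3 = -A^6 - 3*A^2 - 3*A^-2 - A^-6; d^4 = A^8 + 4*A^4 + 6 + 4*A^-4 + A^-8.
  A^7 * (d^3) = -A^13 - 3*A^9 - 3*A^5 - A
  A^5 * (7*d^2) = 7*A^9 + 14*A^5 + 7*A
  A^3 * (17*d + 4*d^3) = -4*A^9 - 29*A^5 - 29*A - 4*A^-3
  A^1 * (15 + 19*d^2 + d^4) = A^9 + 23*A^5 + 59*A + 23*A^-3 + A^-7
  A^-1 * (27*d + 8*d^3) = -8*A^5 - 51*A - 51*A^-3 - 8*A^-7
  A^-3 * (20*d^2 + d^4) = A^5 + 24*A + 46*A^-3 + 24*A^-7 + A^-11
  A^-5 * (7*d^3) = -7*A - 21*A^-3 - 21*A^-7 - 7*A^-11
  A^-7 * (d^4) = A + 4*A^-3 + 6*A^-7 + 4*A^-11 + A^-15
Summing the groups: <K> = -A^13 + A^9 - 2*A^5 + 3*A - 3*A^-3 + 2*A^-7 - 2*A^-11 + A^-15
Normalise by the writhe: (-A^3)^(-w) = (-A^3)^(-3) = -A^-9, so f(A) = -A^-9 * <K> = A^4 - 1 + 2*A^-4 - 3*A^-8 + 3*A^-12 - 2*A^-16 + 2*A^-20 - A^-24.
Substitute A = t^(-1/4), i.e. A^e → t^(-e/4): V(t) = -t^6 + 2*t^5 - 2*t^4 + 3*t^3 - 3*t^2 + 2*t - 1 + t^-1

Answer: -t^6 + 2*t^5 - 2*t^4 + 3*t^3 - 3*t^2 + 2*t - 1 + t^-1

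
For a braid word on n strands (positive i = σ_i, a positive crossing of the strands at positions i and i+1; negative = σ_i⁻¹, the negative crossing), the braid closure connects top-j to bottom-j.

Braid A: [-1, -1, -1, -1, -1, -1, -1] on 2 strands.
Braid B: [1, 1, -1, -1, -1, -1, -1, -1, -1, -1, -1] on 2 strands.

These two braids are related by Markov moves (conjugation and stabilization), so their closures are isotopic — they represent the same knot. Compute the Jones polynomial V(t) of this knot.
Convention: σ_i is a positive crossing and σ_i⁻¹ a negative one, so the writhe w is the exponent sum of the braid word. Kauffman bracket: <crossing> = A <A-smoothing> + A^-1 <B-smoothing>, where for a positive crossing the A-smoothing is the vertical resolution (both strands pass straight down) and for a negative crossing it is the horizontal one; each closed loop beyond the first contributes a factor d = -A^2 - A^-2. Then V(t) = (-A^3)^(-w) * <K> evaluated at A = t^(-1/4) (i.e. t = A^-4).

t^-3 + t^-5 - t^-6 + t^-7 - t^-8 + t^-9 - t^-10

Derivation:
Markov-equivalent braids have isotopic closures, hence identical knot invariants. Strip the Markov moves from each word to reach a common short braid β, then compute V(t) once on β.
Braid A: s1^-1 s1^-1 s1^-1 s1^-1 s1^-1 s1^-1 s1^-1 on 2 strands has no conjugating prefix/suffix or stabilization to strip; take β = s1^-1 s1^-1 s1^-1 s1^-1 s1^-1 s1^-1 s1^-1.
Braid B: s1 s1 s1^-1 s1^-1 s1^-1 s1^-1 s1^-1 s1^-1 s1^-1 s1^-1 s1^-1 on 2 strands reduces by inverse Markov moves (closure unchanged at each step):
  Deconjugate: the word is γ·β·γ⁻¹ with γ = s1 s1 (prefix) and γ⁻¹ = s1^-1 s1^-1 (suffix); strip both.
Reduced to β = s1^-1 s1^-1 s1^-1 s1^-1 s1^-1 s1^-1 s1^-1 on 2 strands, 7 crossings.
Both give the same β = s1^-1 s1^-1 s1^-1 s1^-1 s1^-1 s1^-1 s1^-1 on 2 strands, so one state sum suffices:
Braid: s1^-1 s1^-1 s1^-1 s1^-1 s1^-1 s1^-1 s1^-1 on 2 strands, 7 crossings.
Writhe w = (#positive) - (#negative) = 0 - 7 = -7.
Enumerate smoothing states for the bracket polynomial. There are 2^7 = 128 states.
Smooth each crossing (0=||, 1=⌣⌢); contribution A^(Σ sign_k(1-2s_k)) * d^(L-1).
Tabulate the states by total A-exponent and number of loops L (A-exp: L × count):
  A^7: L=7 ×1
  A^5: L=6 ×7
  A^3: L=5 ×21
  A^1: L=4 ×35
  A^-1: L=3 ×35
  A^-3: L=2 ×21
  A^-5: L=1 ×7
  A^-7: L=2 ×1
Each group contributes A^e * Σ count * d^(L-1):
Powers of d = -A^2 - A^-2: d^2 = A^4 + 2 + A^-4; d^3 = -A^6 - 3*A^2 - 3*A^-2 - A^-6; d^4 = A^8 + 4*A^4 + 6 + 4*A^-4 + A^-8; d^5 = -A^10 - 5*A^6 - 10*A^2 - 10*A^-2 - 5*A^-6 - A^-10; d^6 = A^12 + 6*A^8 + 15*A^4 + 20 + 15*A^-4 + 6*A^-8 + A^-12.
  A^7 * (d^6) = A^19 + 6*A^15 + 15*A^11 + 20*A^7 + 15*A^3 + 6*A^-1 + A^-5
  A^5 * (7*d^5) = -7*A^15 - 35*A^11 - 70*A^7 - 70*A^3 - 35*A^-1 - 7*A^-5
  A^3 * (21*d^4) = 21*A^11 + 84*A^7 + 126*A^3 + 84*A^-1 + 21*A^-5
  A^1 * (35*d^3) = -35*A^7 - 105*A^3 - 105*A^-1 - 35*A^-5
  A^-1 * (35*d^2) = 35*A^3 + 70*A^-1 + 35*A^-5
  A^-3 * (21*d) = -21*A^-1 - 21*A^-5
  A^-5 * (7) = 7*A^-5
  A^-7 * (d) = -A^-5 - A^-9
Summing the groups: <K> = A^19 - A^15 + A^11 - A^7 + A^3 - A^-1 - A^-9
Normalise by the writhe: (-A^3)^(-w) = (-A^3)^(7) = -A^21, so f(A) = -A^21 * <K> = -A^40 + A^36 - A^32 + A^28 - A^24 + A^20 + A^12.
Substitute A = t^(-1/4), i.e. A^e → t^(-e/4): V(t) = t^-3 + t^-5 - t^-6 + t^-7 - t^-8 + t^-9 - t^-10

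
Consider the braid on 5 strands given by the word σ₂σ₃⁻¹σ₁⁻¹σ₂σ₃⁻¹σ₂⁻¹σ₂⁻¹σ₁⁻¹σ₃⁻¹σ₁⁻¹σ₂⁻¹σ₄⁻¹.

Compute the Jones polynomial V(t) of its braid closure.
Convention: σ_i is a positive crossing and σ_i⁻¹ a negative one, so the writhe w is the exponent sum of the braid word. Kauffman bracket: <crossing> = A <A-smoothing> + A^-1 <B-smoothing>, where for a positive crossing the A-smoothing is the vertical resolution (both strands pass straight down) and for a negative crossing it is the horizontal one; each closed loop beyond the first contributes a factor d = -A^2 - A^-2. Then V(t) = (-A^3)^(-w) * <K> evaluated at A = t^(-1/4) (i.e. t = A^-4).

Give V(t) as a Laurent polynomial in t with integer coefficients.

t^-2 - t^-3 + 3*t^-4 - 3*t^-5 + 4*t^-6 - 4*t^-7 + 2*t^-8 - 2*t^-9 + t^-10

Derivation:
The presented braid s2 s3^-1 s1^-1 s2 s3^-1 s2^-1 s2^-1 s1^-1 s3^-1 s1^-1 s2^-1 s4^-1 on 5 strands reduces by inverse Markov moves (closure unchanged at each step):
  Destabilize: the word has the form β·s4^-1 where s4^-1 occurs only as the final letter (β ∈ B_4); drop it and the last strand → 4 strands.
  Deconjugate: the word is γ·β·γ⁻¹ with γ = s2 (prefix) and γ⁻¹ = s2^-1 (suffix); strip both.
Reduced to β = s3^-1 s1^-1 s2 s3^-1 s2^-1 s2^-1 s1^-1 s3^-1 s1^-1 on 4 strands, 9 crossings.
Compute on β:
Braid: s3^-1 s1^-1 s2 s3^-1 s2^-1 s2^-1 s1^-1 s3^-1 s1^-1 on 4 strands, 9 crossings.
Writhe w = (#positive) - (#negative) = 1 - 8 = -7.
State-sum expansion of <K>. There are 2^9 = 512 states.
Each crossing splits two ways (0=vertical, 1=horizontal). The state's weight is A^(#A-smoothings - #B-smoothings) * d^(loops - 1).
Tabulate the states by total A-exponent and number of loops L (A-exp: L × count):
  A^9: L=6 ×1
  A^7: L=5 ×9
  A^5: L=4 ×34, L=6 ×2
  A^3: L=3 ×67, L=5 ×17
  A^1: L=2 ×69, L=4 ×56, L=6 ×1
  A^-1: L=1 ×30, L=3 ×88, L=5 ×8
  A^-3: L=2 ×61, L=4 ×23
  A^-5: L=1 ×9, L=3 ×26, L=5 ×1
  A^-7: L=2 ×6, L=4 ×3
  A^-9: L=3 ×1
Each group contributes A^e * Σ count * d^(L-1):
Powers of d = -A^2 - A^-2: d^2 = A^4 + 2 + A^-4; d^3 = -A^6 - 3*A^2 - 3*A^-2 - A^-6; d^4 = A^8 + 4*A^4 + 6 + 4*A^-4 + A^-8; d^5 = -A^10 - 5*A^6 - 10*A^2 - 10*A^-2 - 5*A^-6 - A^-10.
  A^9 * (d^5) = -A^19 - 5*A^15 - 10*A^11 - 10*A^7 - 5*A^3 - A^-1
  A^7 * (9*d^4) = 9*A^15 + 36*A^11 + 54*A^7 + 36*A^3 + 9*A^-1
  A^5 * (34*d^3 + 2*d^5) = -2*A^15 - 44*A^11 - 122*A^7 - 122*A^3 - 44*A^-1 - 2*A^-5
  A^3 * (67*d^2 + 17*d^4) = 17*A^11 + 135*A^7 + 236*A^3 + 135*A^-1 + 17*A^-5
  A^1 * (69*d + 56*d^3 + d^5) = -A^11 - 61*A^7 - 247*A^3 - 247*A^-1 - 61*A^-5 - A^-9
  A^-1 * (30 + 88*d^2 + 8*d^4) = 8*A^7 + 120*A^3 + 254*A^-1 + 120*A^-5 + 8*A^-9
  A^-3 * (61*d + 23*d^3) = -23*A^3 - 130*A^-1 - 130*A^-5 - 23*A^-9
  A^-5 * (9 + 26*d^2 + d^4) = A^3 + 30*A^-1 + 67*A^-5 + 30*A^-9 + A^-13
  A^-7 * (6*d + 3*d^3) = -3*A^-1 - 15*A^-5 - 15*A^-9 - 3*A^-13
  A^-9 * (d^2) = A^-5 + 2*A^-9 + A^-13
Summing the groups: <K> = -A^19 + 2*A^15 - 2*A^11 + 4*A^7 - 4*A^3 + 3*A^-1 - 3*A^-5 + A^-9 - A^-13
Normalise by the writhe: (-A^3)^(-w) = (-A^3)^(7) = -A^21, so f(A) = -A^21 * <K> = A^40 - 2*A^36 + 2*A^32 - 4*A^28 + 4*A^24 - 3*A^20 + 3*A^16 - A^12 + A^8.
Substitute A = t^(-1/4), i.e. A^e → t^(-e/4): V(t) = t^-2 - t^-3 + 3*t^-4 - 3*t^-5 + 4*t^-6 - 4*t^-7 + 2*t^-8 - 2*t^-9 + t^-10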